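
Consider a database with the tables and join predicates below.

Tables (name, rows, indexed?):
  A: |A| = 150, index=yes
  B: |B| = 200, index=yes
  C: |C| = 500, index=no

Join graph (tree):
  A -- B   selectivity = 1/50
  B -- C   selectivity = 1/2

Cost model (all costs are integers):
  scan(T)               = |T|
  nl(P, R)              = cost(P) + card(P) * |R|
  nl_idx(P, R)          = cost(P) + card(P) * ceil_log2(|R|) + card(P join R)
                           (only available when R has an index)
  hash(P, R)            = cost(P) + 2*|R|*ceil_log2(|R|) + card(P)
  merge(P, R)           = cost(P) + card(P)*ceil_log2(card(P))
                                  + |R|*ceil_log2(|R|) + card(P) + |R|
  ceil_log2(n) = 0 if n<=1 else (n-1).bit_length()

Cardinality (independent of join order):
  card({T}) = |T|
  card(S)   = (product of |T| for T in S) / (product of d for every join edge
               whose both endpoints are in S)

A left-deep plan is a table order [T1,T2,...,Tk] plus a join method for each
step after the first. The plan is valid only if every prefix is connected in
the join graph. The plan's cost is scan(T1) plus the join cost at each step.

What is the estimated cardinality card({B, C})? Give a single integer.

Tables in S: B(200), C(500)
Edges inside S: B-C(d=2)
numerator = 200 * 500 = 100000
denominator = 2 = 2
card(S) = 100000 / 2 = 50000

50000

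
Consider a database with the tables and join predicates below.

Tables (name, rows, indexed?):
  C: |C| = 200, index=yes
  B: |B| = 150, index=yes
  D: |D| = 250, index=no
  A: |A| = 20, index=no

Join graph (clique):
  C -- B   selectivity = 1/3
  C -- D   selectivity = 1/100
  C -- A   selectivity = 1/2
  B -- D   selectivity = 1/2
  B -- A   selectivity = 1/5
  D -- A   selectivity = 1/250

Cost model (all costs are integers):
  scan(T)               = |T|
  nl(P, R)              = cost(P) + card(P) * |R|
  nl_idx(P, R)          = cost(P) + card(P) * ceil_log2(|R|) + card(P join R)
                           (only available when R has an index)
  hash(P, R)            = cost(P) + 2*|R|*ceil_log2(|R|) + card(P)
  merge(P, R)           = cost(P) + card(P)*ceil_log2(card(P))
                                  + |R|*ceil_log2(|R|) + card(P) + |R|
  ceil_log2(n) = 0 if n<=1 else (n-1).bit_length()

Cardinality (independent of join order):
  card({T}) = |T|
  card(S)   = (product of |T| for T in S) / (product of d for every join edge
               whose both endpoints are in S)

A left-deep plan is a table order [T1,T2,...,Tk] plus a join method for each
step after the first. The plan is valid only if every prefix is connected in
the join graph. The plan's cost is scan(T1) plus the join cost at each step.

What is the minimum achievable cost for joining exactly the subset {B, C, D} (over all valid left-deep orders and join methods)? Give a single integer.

Selinger DP over subsets of {B,C,D}:
  {C}: scan cost=200, card=200
  {B}: scan cost=150, card=150
  {D}: scan cost=250, card=250
  {BC}: card=10000; try (B,hash)→2800, (C,merge)→3300, (B,merge)→3350, (C,hash)→3500, (C,nl_idx)→11350, (B,nl_idx)→11800 …(+2); best=2800 via (B,hash)
  {CD}: card=500; try (C,nl_idx)→2750, (C,hash)→3700, (D,merge)→4250, (C,merge)→4300, (D,hash)→4400, (D,nl)→50200 …(+1); best=2750 via (C,nl_idx)
  {BD}: card=18750; try (B,hash)→2900, (D,merge)→3750, (B,merge)→3850, (D,hash)→4300, (B,nl_idx)→21000, (D,nl)→37650 …(+1); best=2900 via (B,hash)
  {BCD}: card=12500; try (B,hash)→5650, (B,merge)→9100, (D,hash)→16800, (B,nl_idx)→19250, (C,hash)→24850, (B,nl)→77750 …(+5); best=5650 via (B,hash)

5650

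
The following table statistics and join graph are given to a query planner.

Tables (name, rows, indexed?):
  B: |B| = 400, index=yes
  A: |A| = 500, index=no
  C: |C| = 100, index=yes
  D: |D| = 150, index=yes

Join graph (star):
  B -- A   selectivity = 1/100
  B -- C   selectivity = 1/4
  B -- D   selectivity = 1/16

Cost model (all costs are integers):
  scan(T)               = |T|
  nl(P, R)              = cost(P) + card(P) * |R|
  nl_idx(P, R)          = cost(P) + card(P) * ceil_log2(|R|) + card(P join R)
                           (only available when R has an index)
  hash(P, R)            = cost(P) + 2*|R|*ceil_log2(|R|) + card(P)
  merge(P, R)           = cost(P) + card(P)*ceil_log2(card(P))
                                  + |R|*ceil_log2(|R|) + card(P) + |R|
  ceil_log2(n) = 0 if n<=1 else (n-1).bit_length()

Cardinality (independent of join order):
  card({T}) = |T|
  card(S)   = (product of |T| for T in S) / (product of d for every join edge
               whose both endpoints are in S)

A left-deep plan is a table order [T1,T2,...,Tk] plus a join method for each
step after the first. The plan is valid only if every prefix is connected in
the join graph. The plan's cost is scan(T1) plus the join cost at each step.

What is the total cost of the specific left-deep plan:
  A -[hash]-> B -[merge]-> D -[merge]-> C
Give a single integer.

step 1: scan A: cost=500, card=500
step 2: join B via hash
    card(P join B) = 500*400/(100) = 2000
    cost = 500 + 2*400*9 + 500 = 8200
step 3: join D via merge
    card(P join D) = 2000*150/(16) = 18750
    cost = 8200 + 2000*11 + 150*8 + 2000 + 150 = 33550
step 4: join C via merge
    card(P join C) = 18750*100/(4) = 468750
    cost = 33550 + 18750*15 + 100*7 + 18750 + 100 = 334350

334350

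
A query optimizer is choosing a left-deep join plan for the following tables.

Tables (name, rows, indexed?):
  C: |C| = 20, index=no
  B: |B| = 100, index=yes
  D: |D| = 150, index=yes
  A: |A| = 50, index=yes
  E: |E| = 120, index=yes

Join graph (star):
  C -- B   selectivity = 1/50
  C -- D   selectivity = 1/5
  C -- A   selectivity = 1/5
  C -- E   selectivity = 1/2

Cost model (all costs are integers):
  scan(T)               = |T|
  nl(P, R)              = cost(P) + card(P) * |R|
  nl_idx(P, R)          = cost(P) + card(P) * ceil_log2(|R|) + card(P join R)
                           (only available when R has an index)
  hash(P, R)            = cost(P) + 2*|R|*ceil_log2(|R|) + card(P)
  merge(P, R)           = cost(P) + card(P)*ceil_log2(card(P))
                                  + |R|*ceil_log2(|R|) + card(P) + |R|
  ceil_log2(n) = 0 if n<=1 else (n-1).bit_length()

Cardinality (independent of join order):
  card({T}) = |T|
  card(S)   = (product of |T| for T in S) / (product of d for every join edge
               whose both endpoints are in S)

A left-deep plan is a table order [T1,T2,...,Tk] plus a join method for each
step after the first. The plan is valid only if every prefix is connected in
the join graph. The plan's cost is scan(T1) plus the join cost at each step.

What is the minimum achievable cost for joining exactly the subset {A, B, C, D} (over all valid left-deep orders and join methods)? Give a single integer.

Selinger DP over subsets of {A,B,C,D}:
  {C}: scan cost=20, card=20
  {B}: scan cost=100, card=100
  {D}: scan cost=150, card=150
  {A}: scan cost=50, card=50
  {BC}: card=40; try (B,nl_idx)→200, (C,hash)→400, (B,merge)→940, (C,merge)→1020, (B,hash)→1440, (B,nl)→2020 …(+1); best=200 via (B,nl_idx)
  {CD}: card=600; try (C,hash)→500, (D,nl_idx)→780, (D,merge)→1490, (C,merge)→1620, (D,hash)→2440, (D,nl)→3020 …(+1); best=500 via (C,hash)
  {AC}: card=200; try (C,hash)→300, (A,nl_idx)→340, (A,merge)→490, (C,merge)→520, (A,hash)→640, (A,nl)→1020 …(+1); best=300 via (C,hash)
  {BCD}: card=1200; try (D,nl_idx)→1720, (D,merge)→1830, (B,hash)→2500, (D,hash)→2640, (B,nl_idx)→5900, (D,nl)→6200 …(+2); best=1720 via (D,nl_idx)
  {ABC}: card=400; try (A,merge)→830, (A,hash)→840, (A,nl_idx)→840, (B,hash)→1900, (B,nl_idx)→2100, (A,nl)→2200 …(+2); best=830 via (A,merge)
  {ACD}: card=6000; try (A,hash)→1700, (D,hash)→2900, (D,merge)→3450, (A,merge)→7450, (D,nl_idx)→7900, (A,nl_idx)→10100 …(+2); best=1700 via (A,hash)
  {ABCD}: card=12000; try (A,hash)→3520, (D,hash)→3630, (D,merge)→6180, (B,hash)→9100, (D,nl_idx)→16030, (A,merge)→16470 …(+6); best=3520 via (A,hash)

3520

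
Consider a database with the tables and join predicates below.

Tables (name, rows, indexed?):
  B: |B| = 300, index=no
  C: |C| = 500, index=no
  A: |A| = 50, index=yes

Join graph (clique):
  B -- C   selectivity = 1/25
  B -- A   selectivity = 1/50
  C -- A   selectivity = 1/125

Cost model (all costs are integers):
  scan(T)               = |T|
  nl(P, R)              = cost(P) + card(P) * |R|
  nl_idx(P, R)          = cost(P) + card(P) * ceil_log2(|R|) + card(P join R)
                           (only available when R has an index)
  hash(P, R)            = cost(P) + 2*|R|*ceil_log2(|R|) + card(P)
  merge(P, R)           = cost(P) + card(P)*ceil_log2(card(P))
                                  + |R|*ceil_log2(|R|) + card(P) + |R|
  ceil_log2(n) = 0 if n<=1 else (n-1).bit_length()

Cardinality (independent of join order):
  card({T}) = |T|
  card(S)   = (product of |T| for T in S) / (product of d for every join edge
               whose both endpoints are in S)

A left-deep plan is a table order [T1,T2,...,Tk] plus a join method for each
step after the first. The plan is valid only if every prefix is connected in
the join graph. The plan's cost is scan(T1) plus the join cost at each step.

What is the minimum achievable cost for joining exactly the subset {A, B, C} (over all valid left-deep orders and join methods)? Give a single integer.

Selinger DP over subsets of {A,B,C}:
  {B}: scan cost=300, card=300
  {C}: scan cost=500, card=500
  {A}: scan cost=50, card=50
  {BC}: card=6000; try (B,hash)→6400, (C,merge)→8300, (B,merge)→8500, (C,hash)→9600, (C,nl)→150300, (B,nl)→150500; best=6400 via (B,hash)
  {AB}: card=300; try (A,hash)→1200, (A,nl_idx)→2400, (B,merge)→3400, (A,merge)→3650, (B,hash)→5500, (B,nl)→15050 …(+1); best=1200 via (A,hash)
  {AC}: card=200; try (A,hash)→1600, (A,nl_idx)→3700, (C,merge)→5400, (A,merge)→5850, (C,hash)→9100, (C,nl)→25050 …(+1); best=1600 via (A,hash)
  {ABC}: card=48; try (B,merge)→6400, (B,hash)→7200, (C,merge)→9200, (C,hash)→10500, (A,hash)→13000, (A,nl_idx)→42448 …(+4); best=6400 via (B,merge)

6400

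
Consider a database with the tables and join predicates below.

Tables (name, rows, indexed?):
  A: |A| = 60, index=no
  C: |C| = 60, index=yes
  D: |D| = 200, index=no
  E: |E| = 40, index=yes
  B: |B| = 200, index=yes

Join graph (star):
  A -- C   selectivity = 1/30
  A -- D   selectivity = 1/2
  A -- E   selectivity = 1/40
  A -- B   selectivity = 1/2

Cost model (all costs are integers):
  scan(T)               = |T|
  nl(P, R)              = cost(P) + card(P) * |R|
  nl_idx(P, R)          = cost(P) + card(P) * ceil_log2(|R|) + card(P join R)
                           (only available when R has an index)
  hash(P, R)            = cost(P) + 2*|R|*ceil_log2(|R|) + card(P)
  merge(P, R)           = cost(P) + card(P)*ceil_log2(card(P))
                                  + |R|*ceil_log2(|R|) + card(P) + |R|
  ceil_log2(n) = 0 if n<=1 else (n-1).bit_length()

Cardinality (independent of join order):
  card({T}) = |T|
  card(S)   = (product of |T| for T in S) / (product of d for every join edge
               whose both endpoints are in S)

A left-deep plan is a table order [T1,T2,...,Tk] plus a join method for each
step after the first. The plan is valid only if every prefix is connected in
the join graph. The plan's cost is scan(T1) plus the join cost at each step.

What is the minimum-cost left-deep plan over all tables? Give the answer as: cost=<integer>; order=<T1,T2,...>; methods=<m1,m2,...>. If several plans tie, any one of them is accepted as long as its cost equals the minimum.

cost=18920; order=A,E,C,B,D; methods=nl_idx,nl_idx,merge,hash

Selinger DP (subsets sized 1..n):
  {A}: scan cost=60, card=60
  {C}: scan cost=60, card=60
  {D}: scan cost=200, card=200
  {E}: scan cost=40, card=40
  {B}: scan cost=200, card=200
  {AC}: card=120; try (C,nl_idx)→540, (C,hash)→840, (A,hash)→840, (C,merge)→900, (A,merge)→900, (C,nl)→3660 …(+1); best=540 via (C,nl_idx)
  {AD}: card=6000; try (A,hash)→1120, (D,merge)→2280, (A,merge)→2420, (D,hash)→3320, (D,nl)→12060, (A,nl)→12200; best=1120 via (A,hash)
  {AE}: card=60; try (E,nl_idx)→480, (E,hash)→600, (A,merge)→740, (E,merge)→760, (A,hash)→800, (A,nl)→2440 …(+1); best=480 via (E,nl_idx)
  {AB}: card=6000; try (A,hash)→1120, (B,merge)→2280, (A,merge)→2420, (B,hash)→3320, (B,nl_idx)→6540, (B,nl)→12060 …(+1); best=1120 via (A,hash)
  {ACD}: card=12000; try (D,merge)→3300, (D,hash)→3860, (C,hash)→7840, (D,nl)→24540, (C,nl_idx)→49120, (C,merge)→85540 …(+1); best=3300 via (D,merge)
  {ACE}: card=120; try (C,nl_idx)→960, (E,hash)→1140, (C,hash)→1260, (C,merge)→1320, (E,nl_idx)→1380, (E,merge)→1780 …(+2); best=960 via (C,nl_idx)
  {ABC}: card=12000; try (B,merge)→3300, (B,hash)→3860, (C,hash)→7840, (B,nl_idx)→13500, (B,nl)→24540, (C,nl_idx)→49120 …(+2); best=3300 via (B,merge)
  {ADE}: card=6000; try (D,merge)→2700, (D,hash)→3740, (E,hash)→7600, (D,nl)→12480, (E,nl_idx)→43120, (E,merge)→85400 …(+1); best=2700 via (D,merge)
  {ABD}: card=600000; try (D,hash)→10320, (B,hash)→10320, (D,merge)→86920, (B,merge)→86920, (B,nl_idx)→649120, (D,nl)→1201120 …(+1); best=10320 via (D,hash)
  {ABE}: card=6000; try (B,merge)→2700, (B,hash)→3740, (B,nl_idx)→6960, (E,hash)→7600, (B,nl)→12480, (E,nl_idx)→43120 …(+2); best=2700 via (B,merge)
  {ACDE}: card=12000; try (D,merge)→3720, (D,hash)→4280, (C,hash)→9420, (E,hash)→15780, (D,nl)→24960, (C,nl_idx)→50700 …(+5); best=3720 via (D,merge)
  {ABCD}: card=1200000; try (D,hash)→18500, (B,hash)→18500, (D,merge)→185100, (B,merge)→185100, (C,hash)→611040, (B,nl_idx)→1299300 …(+5); best=18500 via (D,hash)
  {ABCE}: card=12000; try (B,merge)→3720, (B,hash)→4280, (C,hash)→9420, (B,nl_idx)→13920, (E,hash)→15780, (B,nl)→24960 …(+6); best=3720 via (B,merge)
  {ABDE}: card=600000; try (D,hash)→11900, (B,hash)→11900, (D,merge)→88500, (B,merge)→88500, (E,hash)→610800, (B,nl_idx)→650700 …(+5); best=11900 via (D,hash)
  {ABCDE}: card=1200000; try (D,hash)→18920, (B,hash)→18920, (D,merge)→185520, (B,merge)→185520, (C,hash)→612620, (E,hash)→1218980 …(+9); best=18920 via (D,hash)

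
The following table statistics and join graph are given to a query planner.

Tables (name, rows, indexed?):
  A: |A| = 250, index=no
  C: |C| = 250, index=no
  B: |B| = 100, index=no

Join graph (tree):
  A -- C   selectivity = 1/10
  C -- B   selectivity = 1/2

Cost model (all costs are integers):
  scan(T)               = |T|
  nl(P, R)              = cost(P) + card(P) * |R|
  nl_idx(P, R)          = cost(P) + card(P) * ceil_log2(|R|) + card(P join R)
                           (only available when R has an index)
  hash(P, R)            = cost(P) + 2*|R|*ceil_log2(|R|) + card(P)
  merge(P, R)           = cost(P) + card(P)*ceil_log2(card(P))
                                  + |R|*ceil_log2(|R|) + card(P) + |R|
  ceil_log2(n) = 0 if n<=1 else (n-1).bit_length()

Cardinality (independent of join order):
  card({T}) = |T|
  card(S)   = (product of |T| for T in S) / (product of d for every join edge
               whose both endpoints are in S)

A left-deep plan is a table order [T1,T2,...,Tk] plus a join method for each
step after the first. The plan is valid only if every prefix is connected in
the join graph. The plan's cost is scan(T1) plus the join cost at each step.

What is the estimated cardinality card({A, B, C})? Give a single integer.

Tables in S: A(250), B(100), C(250)
Edges inside S: A-C(d=10), C-B(d=2)
numerator = 250 * 100 * 250 = 6250000
denominator = 10 * 2 = 20
card(S) = 6250000 / 20 = 312500

312500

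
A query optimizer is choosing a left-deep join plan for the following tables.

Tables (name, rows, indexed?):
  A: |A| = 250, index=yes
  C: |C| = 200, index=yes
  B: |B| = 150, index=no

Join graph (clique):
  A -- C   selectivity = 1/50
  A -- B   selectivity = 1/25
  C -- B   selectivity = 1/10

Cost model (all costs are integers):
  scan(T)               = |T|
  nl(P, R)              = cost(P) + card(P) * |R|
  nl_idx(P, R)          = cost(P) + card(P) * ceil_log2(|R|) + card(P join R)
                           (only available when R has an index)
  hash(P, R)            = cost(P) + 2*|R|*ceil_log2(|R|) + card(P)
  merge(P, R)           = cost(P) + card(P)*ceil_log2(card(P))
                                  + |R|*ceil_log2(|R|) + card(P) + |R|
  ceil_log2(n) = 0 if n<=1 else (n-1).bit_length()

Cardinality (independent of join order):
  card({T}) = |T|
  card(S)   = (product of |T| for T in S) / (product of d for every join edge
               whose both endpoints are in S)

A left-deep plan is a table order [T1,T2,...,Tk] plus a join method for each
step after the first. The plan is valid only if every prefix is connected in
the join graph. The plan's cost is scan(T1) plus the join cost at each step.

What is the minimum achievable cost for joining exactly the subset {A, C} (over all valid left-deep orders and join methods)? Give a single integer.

Selinger DP over subsets of {A,C}:
  {A}: scan cost=250, card=250
  {C}: scan cost=200, card=200
  {AC}: card=1000; try (A,nl_idx)→2800, (C,nl_idx)→3250, (C,hash)→3700, (A,merge)→4250, (C,merge)→4300, (A,hash)→4400 …(+2); best=2800 via (A,nl_idx)

2800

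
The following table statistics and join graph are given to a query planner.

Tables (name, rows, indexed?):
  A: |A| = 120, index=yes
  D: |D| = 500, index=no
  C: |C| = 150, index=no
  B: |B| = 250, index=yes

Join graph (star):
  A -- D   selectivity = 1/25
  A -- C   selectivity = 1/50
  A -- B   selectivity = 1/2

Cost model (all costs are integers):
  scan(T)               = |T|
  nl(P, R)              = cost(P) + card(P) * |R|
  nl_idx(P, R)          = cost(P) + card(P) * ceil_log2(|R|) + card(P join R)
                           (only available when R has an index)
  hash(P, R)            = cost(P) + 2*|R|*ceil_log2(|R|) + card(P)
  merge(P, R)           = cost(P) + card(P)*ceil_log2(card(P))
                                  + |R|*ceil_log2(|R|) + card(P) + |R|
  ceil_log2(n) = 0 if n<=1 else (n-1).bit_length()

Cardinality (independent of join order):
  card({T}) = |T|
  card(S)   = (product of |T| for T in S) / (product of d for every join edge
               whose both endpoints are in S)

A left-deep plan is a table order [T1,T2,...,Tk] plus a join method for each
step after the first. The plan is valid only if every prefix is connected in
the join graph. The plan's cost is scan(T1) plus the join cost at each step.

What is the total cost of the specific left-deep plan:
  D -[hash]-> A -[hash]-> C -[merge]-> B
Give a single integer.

110530

step 1: scan D: cost=500, card=500
step 2: join A via hash
    card(P join A) = 500*120/(25) = 2400
    cost = 500 + 2*120*7 + 500 = 2680
step 3: join C via hash
    card(P join C) = 2400*150/(50) = 7200
    cost = 2680 + 2*150*8 + 2400 = 7480
step 4: join B via merge
    card(P join B) = 7200*250/(2) = 900000
    cost = 7480 + 7200*13 + 250*8 + 7200 + 250 = 110530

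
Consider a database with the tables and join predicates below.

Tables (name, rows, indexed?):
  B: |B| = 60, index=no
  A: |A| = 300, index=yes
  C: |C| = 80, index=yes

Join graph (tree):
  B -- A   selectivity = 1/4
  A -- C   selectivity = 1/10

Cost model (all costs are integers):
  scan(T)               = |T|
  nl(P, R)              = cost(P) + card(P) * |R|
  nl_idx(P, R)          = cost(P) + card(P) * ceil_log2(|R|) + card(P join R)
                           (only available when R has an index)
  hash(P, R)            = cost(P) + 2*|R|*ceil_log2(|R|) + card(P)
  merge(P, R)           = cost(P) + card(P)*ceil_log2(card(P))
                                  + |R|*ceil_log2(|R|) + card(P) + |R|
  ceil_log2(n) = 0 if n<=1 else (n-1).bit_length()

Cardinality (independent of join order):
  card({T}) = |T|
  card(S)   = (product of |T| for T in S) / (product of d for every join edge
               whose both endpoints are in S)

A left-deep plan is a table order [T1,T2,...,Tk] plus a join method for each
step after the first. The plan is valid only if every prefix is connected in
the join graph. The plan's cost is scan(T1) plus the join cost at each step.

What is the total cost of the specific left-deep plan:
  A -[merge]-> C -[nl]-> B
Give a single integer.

step 1: scan A: cost=300, card=300
step 2: join C via merge
    card(P join C) = 300*80/(10) = 2400
    cost = 300 + 300*9 + 80*7 + 300 + 80 = 3940
step 3: join B via nl
    card(P join B) = 2400*60/(4) = 36000
    cost = 3940 + 2400*60 = 147940

147940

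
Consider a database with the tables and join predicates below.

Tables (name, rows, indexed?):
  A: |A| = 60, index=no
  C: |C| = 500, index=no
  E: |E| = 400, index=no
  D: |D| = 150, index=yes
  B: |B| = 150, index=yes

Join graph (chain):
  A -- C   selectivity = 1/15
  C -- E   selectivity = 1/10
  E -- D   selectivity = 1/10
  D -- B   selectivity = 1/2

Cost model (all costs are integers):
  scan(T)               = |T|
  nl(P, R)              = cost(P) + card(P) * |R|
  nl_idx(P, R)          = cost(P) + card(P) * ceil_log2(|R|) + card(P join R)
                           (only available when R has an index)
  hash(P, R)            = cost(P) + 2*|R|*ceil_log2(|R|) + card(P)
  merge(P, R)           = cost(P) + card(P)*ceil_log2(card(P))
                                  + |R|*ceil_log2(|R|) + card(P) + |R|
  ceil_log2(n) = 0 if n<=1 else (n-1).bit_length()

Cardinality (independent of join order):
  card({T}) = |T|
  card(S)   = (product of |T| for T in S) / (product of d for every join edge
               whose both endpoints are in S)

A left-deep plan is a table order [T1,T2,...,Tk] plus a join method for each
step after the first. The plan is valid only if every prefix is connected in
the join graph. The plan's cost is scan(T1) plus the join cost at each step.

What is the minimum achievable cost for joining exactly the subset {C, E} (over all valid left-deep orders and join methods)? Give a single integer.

Selinger DP over subsets of {C,E}:
  {C}: scan cost=500, card=500
  {E}: scan cost=400, card=400
  {CE}: card=20000; try (E,hash)→8200, (C,merge)→9400, (E,merge)→9500, (C,hash)→9800, (C,nl)→200400, (E,nl)→200500; best=8200 via (E,hash)

8200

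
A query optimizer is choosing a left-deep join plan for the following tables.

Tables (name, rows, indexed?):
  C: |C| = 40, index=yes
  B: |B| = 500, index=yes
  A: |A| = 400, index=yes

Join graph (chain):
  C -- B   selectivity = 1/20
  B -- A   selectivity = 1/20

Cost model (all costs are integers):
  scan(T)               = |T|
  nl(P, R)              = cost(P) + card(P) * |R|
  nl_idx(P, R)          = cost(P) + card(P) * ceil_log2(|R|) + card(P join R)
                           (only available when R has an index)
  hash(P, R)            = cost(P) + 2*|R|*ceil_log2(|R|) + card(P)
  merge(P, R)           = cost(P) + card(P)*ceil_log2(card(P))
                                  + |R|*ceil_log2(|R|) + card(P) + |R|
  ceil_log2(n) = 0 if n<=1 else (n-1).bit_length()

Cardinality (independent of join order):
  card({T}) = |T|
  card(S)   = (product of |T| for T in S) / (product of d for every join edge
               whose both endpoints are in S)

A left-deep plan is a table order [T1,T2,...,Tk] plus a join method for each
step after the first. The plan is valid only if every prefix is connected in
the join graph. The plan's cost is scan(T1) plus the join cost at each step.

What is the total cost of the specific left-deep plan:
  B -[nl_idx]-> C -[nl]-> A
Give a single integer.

404500

step 1: scan B: cost=500, card=500
step 2: join C via nl_idx
    card(P join C) = 500*40/(20) = 1000
    cost = 500 + 500*6 + 1000 = 4500
step 3: join A via nl
    card(P join A) = 1000*400/(20) = 20000
    cost = 4500 + 1000*400 = 404500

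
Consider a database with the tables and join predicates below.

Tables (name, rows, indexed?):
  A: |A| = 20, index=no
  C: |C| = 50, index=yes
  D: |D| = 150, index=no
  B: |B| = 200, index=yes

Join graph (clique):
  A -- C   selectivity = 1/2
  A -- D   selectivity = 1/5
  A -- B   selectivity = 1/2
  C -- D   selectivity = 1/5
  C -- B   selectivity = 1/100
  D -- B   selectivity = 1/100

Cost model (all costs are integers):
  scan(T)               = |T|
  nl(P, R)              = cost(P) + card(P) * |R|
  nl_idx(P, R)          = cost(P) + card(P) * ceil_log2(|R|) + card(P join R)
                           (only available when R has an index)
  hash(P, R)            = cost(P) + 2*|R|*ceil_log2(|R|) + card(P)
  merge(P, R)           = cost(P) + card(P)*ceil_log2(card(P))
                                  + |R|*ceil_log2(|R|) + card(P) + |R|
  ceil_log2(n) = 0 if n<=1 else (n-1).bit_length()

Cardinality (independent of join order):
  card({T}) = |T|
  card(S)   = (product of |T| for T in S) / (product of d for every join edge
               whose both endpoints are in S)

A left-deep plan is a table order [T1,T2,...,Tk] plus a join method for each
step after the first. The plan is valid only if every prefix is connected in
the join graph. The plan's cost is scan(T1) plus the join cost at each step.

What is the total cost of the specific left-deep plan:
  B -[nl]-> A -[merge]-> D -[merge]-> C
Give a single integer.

step 1: scan B: cost=200, card=200
step 2: join A via nl
    card(P join A) = 200*20/(2) = 2000
    cost = 200 + 200*20 = 4200
step 3: join D via merge
    card(P join D) = 2000*150/(5*100) = 600
    cost = 4200 + 2000*11 + 150*8 + 2000 + 150 = 29550
step 4: join C via merge
    card(P join C) = 600*50/(2*5*100) = 30
    cost = 29550 + 600*10 + 50*6 + 600 + 50 = 36500

36500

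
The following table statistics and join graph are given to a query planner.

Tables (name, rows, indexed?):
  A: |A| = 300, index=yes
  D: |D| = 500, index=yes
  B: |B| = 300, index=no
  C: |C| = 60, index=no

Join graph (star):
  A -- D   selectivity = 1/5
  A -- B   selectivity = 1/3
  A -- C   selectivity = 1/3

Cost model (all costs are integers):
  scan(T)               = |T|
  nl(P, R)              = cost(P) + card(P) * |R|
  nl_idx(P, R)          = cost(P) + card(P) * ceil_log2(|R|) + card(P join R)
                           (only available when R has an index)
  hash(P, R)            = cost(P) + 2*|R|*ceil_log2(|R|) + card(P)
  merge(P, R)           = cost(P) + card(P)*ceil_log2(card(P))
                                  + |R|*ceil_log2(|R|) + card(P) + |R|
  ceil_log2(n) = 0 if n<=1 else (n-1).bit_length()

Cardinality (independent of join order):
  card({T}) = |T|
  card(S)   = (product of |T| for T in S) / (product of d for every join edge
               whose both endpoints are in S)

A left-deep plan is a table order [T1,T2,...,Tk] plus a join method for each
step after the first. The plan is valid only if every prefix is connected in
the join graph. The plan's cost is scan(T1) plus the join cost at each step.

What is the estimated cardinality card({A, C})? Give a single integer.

6000

Tables in S: A(300), C(60)
Edges inside S: A-C(d=3)
numerator = 300 * 60 = 18000
denominator = 3 = 3
card(S) = 18000 / 3 = 6000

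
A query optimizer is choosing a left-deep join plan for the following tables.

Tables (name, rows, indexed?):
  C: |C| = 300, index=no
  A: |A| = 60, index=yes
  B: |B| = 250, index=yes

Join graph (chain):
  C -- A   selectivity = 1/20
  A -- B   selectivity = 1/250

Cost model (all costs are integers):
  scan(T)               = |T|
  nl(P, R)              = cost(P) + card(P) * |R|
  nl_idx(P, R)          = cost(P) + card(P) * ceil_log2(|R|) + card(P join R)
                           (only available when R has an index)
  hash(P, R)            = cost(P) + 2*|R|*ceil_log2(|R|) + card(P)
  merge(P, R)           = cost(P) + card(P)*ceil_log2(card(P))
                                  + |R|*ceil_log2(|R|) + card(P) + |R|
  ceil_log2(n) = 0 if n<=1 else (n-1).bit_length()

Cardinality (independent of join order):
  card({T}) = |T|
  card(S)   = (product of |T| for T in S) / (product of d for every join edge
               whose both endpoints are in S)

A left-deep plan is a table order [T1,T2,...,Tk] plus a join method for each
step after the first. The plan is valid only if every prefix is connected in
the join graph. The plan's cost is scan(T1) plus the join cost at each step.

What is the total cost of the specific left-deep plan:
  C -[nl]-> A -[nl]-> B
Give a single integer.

243300

step 1: scan C: cost=300, card=300
step 2: join A via nl
    card(P join A) = 300*60/(20) = 900
    cost = 300 + 300*60 = 18300
step 3: join B via nl
    card(P join B) = 900*250/(250) = 900
    cost = 18300 + 900*250 = 243300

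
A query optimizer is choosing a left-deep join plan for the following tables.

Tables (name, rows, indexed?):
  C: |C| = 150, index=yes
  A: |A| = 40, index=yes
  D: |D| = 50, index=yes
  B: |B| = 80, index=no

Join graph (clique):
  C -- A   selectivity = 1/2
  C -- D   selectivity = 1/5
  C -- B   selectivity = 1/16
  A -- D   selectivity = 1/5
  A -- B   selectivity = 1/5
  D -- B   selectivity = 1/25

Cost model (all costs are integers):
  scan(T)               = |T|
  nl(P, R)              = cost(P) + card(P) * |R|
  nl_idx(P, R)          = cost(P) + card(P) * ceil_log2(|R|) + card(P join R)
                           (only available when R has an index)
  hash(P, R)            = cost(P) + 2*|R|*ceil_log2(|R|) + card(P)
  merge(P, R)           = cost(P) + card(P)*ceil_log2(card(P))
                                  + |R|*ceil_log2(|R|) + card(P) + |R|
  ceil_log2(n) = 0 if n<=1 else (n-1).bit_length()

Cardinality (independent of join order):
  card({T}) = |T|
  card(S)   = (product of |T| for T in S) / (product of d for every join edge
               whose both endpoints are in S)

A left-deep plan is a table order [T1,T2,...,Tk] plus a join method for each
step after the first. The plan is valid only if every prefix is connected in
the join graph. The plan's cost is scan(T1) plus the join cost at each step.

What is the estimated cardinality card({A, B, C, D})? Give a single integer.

Tables in S: A(40), B(80), C(150), D(50)
Edges inside S: C-A(d=2), C-D(d=5), C-B(d=16), A-D(d=5), A-B(d=5), D-B(d=25)
numerator = 40 * 80 * 150 * 50 = 24000000
denominator = 2 * 5 * 16 * 5 * 5 * 25 = 100000
card(S) = 24000000 / 100000 = 240

240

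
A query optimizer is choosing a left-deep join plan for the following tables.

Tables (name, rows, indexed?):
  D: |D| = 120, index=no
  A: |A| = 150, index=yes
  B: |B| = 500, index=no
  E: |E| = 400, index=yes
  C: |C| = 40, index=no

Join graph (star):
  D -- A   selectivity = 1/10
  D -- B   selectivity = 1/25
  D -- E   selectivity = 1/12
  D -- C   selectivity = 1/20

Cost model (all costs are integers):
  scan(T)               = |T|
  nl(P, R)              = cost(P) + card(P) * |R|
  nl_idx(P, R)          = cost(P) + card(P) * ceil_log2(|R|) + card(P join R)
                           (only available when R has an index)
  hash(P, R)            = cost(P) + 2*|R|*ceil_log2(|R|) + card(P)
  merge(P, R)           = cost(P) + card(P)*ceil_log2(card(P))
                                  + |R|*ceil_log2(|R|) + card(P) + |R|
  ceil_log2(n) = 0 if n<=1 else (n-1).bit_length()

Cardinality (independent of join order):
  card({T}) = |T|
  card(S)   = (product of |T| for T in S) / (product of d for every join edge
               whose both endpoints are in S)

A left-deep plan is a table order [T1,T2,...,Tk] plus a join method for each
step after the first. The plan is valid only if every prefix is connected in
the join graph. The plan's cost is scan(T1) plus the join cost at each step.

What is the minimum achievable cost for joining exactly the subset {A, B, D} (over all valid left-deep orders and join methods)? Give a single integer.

Selinger DP over subsets of {A,B,D}:
  {D}: scan cost=120, card=120
  {A}: scan cost=150, card=150
  {B}: scan cost=500, card=500
  {AD}: card=1800; try (D,hash)→1980, (A,merge)→2430, (D,merge)→2460, (A,hash)→2640, (A,nl_idx)→2880, (A,nl)→18120 …(+1); best=1980 via (D,hash)
  {BD}: card=2400; try (D,hash)→2680, (B,merge)→6080, (D,merge)→6460, (B,hash)→9240, (B,nl)→60120, (D,nl)→60500; best=2680 via (D,hash)
  {ABD}: card=36000; try (A,hash)→7480, (B,hash)→12780, (B,merge)→28580, (A,merge)→35230, (A,nl_idx)→57880, (A,nl)→362680 …(+1); best=7480 via (A,hash)

7480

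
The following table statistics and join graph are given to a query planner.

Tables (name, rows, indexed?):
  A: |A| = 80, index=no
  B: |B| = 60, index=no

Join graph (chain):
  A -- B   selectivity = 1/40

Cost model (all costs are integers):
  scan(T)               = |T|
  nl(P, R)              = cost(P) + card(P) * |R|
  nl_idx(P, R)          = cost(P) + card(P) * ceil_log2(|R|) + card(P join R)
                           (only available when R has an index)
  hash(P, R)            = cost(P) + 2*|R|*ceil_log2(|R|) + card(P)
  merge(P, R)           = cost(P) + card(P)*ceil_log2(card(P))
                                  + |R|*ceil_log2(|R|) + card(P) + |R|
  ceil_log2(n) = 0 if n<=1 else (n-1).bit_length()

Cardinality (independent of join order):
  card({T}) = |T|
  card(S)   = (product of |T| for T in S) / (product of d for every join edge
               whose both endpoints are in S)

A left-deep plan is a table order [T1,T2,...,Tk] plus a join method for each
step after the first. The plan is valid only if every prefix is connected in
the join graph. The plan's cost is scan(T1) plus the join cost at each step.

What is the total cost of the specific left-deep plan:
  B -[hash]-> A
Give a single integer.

step 1: scan B: cost=60, card=60
step 2: join A via hash
    card(P join A) = 60*80/(40) = 120
    cost = 60 + 2*80*7 + 60 = 1240

1240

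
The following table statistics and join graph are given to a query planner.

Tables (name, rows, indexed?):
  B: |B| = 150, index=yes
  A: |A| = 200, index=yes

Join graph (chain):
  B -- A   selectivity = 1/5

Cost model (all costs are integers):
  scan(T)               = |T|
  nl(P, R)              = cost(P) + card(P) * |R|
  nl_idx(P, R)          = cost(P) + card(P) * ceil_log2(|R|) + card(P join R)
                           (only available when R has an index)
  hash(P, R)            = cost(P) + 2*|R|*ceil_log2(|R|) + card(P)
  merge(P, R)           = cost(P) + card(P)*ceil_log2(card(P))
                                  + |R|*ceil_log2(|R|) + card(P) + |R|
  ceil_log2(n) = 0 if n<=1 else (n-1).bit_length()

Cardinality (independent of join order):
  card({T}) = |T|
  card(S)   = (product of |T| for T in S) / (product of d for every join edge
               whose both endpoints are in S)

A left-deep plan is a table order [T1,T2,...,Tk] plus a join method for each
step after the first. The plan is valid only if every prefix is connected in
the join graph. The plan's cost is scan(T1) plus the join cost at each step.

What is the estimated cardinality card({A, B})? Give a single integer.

6000

Tables in S: A(200), B(150)
Edges inside S: B-A(d=5)
numerator = 200 * 150 = 30000
denominator = 5 = 5
card(S) = 30000 / 5 = 6000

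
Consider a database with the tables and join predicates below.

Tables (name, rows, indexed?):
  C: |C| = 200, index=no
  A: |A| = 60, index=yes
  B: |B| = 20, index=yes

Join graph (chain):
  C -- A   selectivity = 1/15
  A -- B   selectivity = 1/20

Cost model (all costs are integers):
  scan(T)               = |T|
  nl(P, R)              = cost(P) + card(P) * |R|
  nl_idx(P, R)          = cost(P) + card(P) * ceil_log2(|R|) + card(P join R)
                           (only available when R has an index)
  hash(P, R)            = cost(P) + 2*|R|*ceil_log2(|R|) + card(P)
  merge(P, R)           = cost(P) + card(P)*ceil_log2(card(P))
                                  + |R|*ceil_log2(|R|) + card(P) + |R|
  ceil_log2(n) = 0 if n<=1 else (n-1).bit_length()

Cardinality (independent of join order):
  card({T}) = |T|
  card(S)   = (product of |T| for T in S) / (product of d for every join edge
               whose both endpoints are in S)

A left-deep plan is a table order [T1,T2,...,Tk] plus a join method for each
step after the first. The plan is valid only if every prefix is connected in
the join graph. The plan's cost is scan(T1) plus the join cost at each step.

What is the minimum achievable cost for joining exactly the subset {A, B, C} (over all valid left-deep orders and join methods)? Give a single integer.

Selinger DP over subsets of {A,B,C}:
  {C}: scan cost=200, card=200
  {A}: scan cost=60, card=60
  {B}: scan cost=20, card=20
  {AC}: card=800; try (A,hash)→1120, (A,nl_idx)→2200, (C,merge)→2280, (A,merge)→2420, (C,hash)→3320, (C,nl)→12060 …(+1); best=1120 via (A,hash)
  {AB}: card=60; try (A,nl_idx)→200, (B,hash)→320, (B,nl_idx)→420, (A,merge)→560, (B,merge)→600, (A,hash)→760 …(+2); best=200 via (A,nl_idx)
  {ABC}: card=800; try (B,hash)→2120, (C,merge)→2420, (C,hash)→3460, (B,nl_idx)→5920, (B,merge)→10040, (C,nl)→12200 …(+1); best=2120 via (B,hash)

2120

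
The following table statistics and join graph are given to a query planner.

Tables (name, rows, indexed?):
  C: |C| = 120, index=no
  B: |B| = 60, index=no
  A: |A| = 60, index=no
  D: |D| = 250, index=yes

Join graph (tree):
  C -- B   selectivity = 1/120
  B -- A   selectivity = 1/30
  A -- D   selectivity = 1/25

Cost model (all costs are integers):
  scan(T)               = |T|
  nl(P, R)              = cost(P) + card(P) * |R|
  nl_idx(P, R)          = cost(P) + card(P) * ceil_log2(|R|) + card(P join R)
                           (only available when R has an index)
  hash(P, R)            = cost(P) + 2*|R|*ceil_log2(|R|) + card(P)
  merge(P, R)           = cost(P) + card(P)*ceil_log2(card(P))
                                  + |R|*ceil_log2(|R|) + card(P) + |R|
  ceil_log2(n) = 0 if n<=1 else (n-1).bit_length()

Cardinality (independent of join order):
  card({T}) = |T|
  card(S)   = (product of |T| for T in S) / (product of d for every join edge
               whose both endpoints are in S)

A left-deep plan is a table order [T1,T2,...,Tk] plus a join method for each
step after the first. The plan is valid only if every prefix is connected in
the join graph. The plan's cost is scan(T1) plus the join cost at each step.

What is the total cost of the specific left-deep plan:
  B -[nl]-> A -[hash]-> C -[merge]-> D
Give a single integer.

step 1: scan B: cost=60, card=60
step 2: join A via nl
    card(P join A) = 60*60/(30) = 120
    cost = 60 + 60*60 = 3660
step 3: join C via hash
    card(P join C) = 120*120/(120) = 120
    cost = 3660 + 2*120*7 + 120 = 5460
step 4: join D via merge
    card(P join D) = 120*250/(25) = 1200
    cost = 5460 + 120*7 + 250*8 + 120 + 250 = 8670

8670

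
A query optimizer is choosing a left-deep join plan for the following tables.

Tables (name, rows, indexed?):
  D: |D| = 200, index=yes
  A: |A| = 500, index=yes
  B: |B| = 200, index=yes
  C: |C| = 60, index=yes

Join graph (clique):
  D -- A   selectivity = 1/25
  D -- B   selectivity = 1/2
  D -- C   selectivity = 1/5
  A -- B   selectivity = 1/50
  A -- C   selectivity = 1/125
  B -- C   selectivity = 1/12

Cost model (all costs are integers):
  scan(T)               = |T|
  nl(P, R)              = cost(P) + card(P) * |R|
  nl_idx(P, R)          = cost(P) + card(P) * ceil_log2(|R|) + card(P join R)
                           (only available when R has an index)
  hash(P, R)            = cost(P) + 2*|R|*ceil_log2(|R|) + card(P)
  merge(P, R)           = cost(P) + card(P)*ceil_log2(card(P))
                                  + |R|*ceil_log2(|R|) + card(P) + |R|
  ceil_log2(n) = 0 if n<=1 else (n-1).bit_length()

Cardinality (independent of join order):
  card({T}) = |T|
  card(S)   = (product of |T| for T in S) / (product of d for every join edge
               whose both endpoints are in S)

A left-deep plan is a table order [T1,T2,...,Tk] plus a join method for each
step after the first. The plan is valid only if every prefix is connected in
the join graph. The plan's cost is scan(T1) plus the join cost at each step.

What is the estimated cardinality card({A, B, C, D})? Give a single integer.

64

Tables in S: A(500), B(200), C(60), D(200)
Edges inside S: D-A(d=25), D-B(d=2), D-C(d=5), A-B(d=50), A-C(d=125), B-C(d=12)
numerator = 500 * 200 * 60 * 200 = 1200000000
denominator = 25 * 2 * 5 * 50 * 125 * 12 = 18750000
card(S) = 1200000000 / 18750000 = 64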